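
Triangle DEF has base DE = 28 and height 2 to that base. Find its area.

Area = (1/2) * base * height
Area = (1/2) * 28 * 2
Area = 28

28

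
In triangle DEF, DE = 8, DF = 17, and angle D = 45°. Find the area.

When two sides and the included angle are known, the area formula is (1/2)ab sin(C).
The height from one side to the opposite vertex is 17 sin(45°) = 17*sqrt(2)/2.
Area = (1/2) * 8 * 17*sqrt(2)/2 = 34*sqrt(2).

34*sqrt(2)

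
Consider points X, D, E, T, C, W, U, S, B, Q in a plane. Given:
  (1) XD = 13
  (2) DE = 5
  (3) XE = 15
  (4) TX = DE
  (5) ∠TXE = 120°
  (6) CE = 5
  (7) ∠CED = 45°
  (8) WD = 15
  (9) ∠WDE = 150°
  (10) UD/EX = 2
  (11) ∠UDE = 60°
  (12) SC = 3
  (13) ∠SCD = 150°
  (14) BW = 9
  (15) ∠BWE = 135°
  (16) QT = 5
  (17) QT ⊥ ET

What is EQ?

From the given relations: TX = DE = 5.
Step 1: By the law of cosines on triangle EXT: ET² = 15² + 5² − 2·15·5·cos(120°) = 325, so ET = 5·√13.
Step 2: By the law of cosines on triangle ETQ: EQ² = (5·√13)² + 5² − 2·5·√13·5·cos(90°) = 350, so EQ = 5·√14.

Therefore, the length of EQ = 5·√14.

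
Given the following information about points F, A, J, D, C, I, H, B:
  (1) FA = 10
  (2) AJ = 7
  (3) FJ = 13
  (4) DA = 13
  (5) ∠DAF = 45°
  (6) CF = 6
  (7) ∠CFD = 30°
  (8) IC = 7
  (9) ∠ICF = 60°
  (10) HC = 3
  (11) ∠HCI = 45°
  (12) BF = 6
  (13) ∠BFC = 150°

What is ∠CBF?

Step 1: By the law of cosines on triangle BFC: BC² = 6² + 6² − 2·6·6·cos(150°) = 134.35, so BC ≈ 11.59.
Step 2: By the inverse law of cosines on triangle CBF: cos(∠CBF) = (11.59² + 6² − 6²) / (2·11.59·6) = 134.35/139.09 = 0.9659, so ∠CBF = 15°.

Therefore, the measure of angle ∠CBF = 15°.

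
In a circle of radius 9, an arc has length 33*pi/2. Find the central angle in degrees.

Arc length L = 2πr × θ/360, so θ = 360L / (2πr).
θ = 360 × 33*pi/2 / (2π × 9)
θ = 330°
θ = 330°

330°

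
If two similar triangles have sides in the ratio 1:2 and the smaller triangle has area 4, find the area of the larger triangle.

Area ratio = (1/2)^2 = 1/4. Area of the larger triangle = 4 * 4/1 = 16.

16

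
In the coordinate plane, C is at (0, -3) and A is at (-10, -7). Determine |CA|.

d = sqrt((-10)^2 + (-4)^2) = sqrt(116) = 2*sqrt(29)

2*sqrt(29)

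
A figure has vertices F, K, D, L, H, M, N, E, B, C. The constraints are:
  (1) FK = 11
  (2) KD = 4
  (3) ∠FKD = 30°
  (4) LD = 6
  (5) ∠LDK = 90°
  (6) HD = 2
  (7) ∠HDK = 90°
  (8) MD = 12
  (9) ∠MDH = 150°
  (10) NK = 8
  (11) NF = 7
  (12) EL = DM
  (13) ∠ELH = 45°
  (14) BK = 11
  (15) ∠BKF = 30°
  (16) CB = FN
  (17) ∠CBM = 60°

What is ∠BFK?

Step 1: By the law of cosines on triangle FKB: FB² = 11² + 11² − 2·11·11·cos(30°) = 32.42, so FB ≈ 5.69.
Step 2: By the inverse law of cosines on triangle BFK: cos(∠BFK) = (5.69² + 11² − 11²) / (2·5.69·11) = 32.42/125.27 = 0.2588, so ∠BFK = 75°.

Therefore, the measure of angle ∠BFK = 75°.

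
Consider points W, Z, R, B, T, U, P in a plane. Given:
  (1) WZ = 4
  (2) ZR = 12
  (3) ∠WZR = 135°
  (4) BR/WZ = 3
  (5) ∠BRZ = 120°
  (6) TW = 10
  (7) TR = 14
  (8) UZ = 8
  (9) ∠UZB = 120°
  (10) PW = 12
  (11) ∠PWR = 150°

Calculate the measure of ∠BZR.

From the given relations: BR = 3·WZ = 3·4 = 12.
Step 1: By the law of cosines on triangle ZRB: ZB² = 12² + 12² − 2·12·12·cos(120°) = 432, so ZB = 12·√3.
Step 2: By the inverse law of cosines on triangle BZR: cos(∠BZR) = ((12·√3)² + 12² − 12²) / (2·12·√3·12) = 432/498.83 = 0.866, so ∠BZR = 30°.

Therefore, the measure of angle ∠BZR = 30°.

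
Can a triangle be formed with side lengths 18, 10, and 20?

Yes.
The triangle inequality requires that the sum of any two sides exceeds the third.
Here 10 + 18 = 28 > 20, so the condition is met.

Yes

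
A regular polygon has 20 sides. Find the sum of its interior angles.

The sum of interior angles of an n-sided polygon is (n - 2) * 180.
For n = 20: (20 - 2) * 180 = 18 * 180 = 3240 degrees.

3240 degrees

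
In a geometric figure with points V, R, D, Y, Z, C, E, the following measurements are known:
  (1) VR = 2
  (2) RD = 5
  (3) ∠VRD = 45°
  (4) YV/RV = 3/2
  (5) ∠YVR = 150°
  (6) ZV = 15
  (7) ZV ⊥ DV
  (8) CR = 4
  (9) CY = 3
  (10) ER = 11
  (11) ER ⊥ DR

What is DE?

Step 1: By the law of cosines on triangle DRE: DE² = 5² + 11² − 2·5·11·cos(90°) = 146, so DE = √146.

Therefore, the length of DE = √146.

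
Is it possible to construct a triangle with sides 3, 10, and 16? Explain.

No.
The triangle inequality is violated: 3 + 10 = 13 ≤ 16.
These lengths cannot form a triangle.

No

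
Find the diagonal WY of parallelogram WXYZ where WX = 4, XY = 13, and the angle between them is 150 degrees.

The diagonal of a parallelogram can be found by treating two adjacent sides and the diagonal as a triangle.
Applying the law of cosines with sides 4, 13 and included angle 150°:
d^2 = 16 + 169 - 104*cos(150°) = 52*sqrt(3) + 185
d = sqrt(52*sqrt(3) + 185)

sqrt(52*sqrt(3) + 185)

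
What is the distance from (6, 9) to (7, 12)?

d = sqrt((7 - 6)^2 + (12 - 9)^2)
d = sqrt(1^2 + 3^2)
d = sqrt(1 + 9)
d = sqrt(10)

sqrt(10)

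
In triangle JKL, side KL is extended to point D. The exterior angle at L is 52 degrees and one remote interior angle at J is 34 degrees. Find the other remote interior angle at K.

The exterior angle theorem states that an exterior angle equals the sum of the two non-adjacent interior angles.
So 52 = 34 + angle K, which gives angle K = 52 - 34 = 18 degrees.

18 degrees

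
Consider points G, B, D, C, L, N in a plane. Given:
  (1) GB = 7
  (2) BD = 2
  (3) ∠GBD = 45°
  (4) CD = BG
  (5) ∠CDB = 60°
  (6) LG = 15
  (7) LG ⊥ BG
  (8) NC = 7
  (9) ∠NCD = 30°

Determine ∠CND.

From the given relations: CD = BG = 7.
Step 1: By the law of cosines on triangle NCD: ND² = 7² + 7² − 2·7·7·cos(30°) = 13.13, so ND ≈ 3.62.
Step 2: By the inverse law of cosines on triangle CND: cos(∠CND) = (7² + 3.62² − 7²) / (2·7·3.62) = 13.13/50.73 = 0.2588, so ∠CND = 75°.

Therefore, the measure of angle ∠CND = 75°.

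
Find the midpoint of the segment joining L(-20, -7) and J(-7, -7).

M = ((x₁ + x₂)/2, (y₁ + y₂)/2)
= ((-20 + -7)/2, (-7 + -7)/2)
= (-27/2, -14/2) = (-27/2, -7)

(-27/2, -7)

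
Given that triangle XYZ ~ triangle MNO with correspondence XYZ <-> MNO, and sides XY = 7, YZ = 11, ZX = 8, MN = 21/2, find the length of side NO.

Similar triangles have proportional sides. Setting up the proportion:
MN / XY = NO / YZ
21/2 / 7 = NO / 11
NO = 11 * 21/2 / 7 = 33/2.

33/2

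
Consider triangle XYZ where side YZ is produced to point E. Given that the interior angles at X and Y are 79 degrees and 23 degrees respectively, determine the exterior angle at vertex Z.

The interior angle at Z is 180 - 79 - 23 = 78 degrees.
The exterior angle and interior angle at Z are supplementary:
Exterior angle = 180 - 78 = 102 degrees.

102 degrees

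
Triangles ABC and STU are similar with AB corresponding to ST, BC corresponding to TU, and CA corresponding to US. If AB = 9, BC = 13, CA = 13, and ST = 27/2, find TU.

Similar triangles have proportional sides. Setting up the proportion:
ST / AB = TU / BC
27/2 / 9 = TU / 13
TU = 13 * 27/2 / 9 = 39/2.

39/2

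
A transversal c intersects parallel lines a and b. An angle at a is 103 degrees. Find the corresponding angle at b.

Corresponding angles are equal: 103 degrees.

103 degrees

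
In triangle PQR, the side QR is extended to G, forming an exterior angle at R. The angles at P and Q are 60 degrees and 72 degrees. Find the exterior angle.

The interior angle at R is 180 - 60 - 72 = 48 degrees.
The exterior angle and interior angle at R are supplementary:
Exterior angle = 180 - 48 = 132 degrees.

132 degrees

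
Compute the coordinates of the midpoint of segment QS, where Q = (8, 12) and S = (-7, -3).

The midpoint is the point halfway along the segment.
Move half the horizontal distance: 8 + (-7 - 8)/2 = 8 + -15/2 = 1/2
Move half the vertical distance: 12 + (-3 - 12)/2 = 12 + -15/2 = 9/2
Midpoint = (1/2, 9/2)

(1/2, 9/2)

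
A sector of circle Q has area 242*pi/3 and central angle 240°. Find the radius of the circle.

The sector covers 240°/360° = 2/3 of the full circle.
Full circle area = 242*pi/3 / 2/3 = 121*pi.
Since full area = πr², we get r² = 121*pi/π = 121, so r = 11.

11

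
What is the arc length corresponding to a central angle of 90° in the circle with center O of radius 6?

The full circumference is 2πr = 2π(6) = 12*pi.
The arc spans 90° out of 360°, which is a fraction of 1/4.
Arc length = 12*pi × 1/4 = 3*pi.

3*pi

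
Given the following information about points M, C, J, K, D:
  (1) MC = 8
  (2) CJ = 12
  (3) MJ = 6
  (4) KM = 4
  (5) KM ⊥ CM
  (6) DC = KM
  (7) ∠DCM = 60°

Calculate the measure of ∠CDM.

From the given relations: DC = KM = 4.
Step 1: By the law of cosines on triangle DCM: DM² = 4² + 8² − 2·4·8·cos(60°) = 48, so DM = 4·√3.
Step 2: By the inverse law of cosines on triangle CDM: cos(∠CDM) = (4² + (4·√3)² − 8²) / (2·4·4·√3) = 0/55.43 = 0, so ∠CDM = 90°.

Therefore, the measure of angle ∠CDM = 90°.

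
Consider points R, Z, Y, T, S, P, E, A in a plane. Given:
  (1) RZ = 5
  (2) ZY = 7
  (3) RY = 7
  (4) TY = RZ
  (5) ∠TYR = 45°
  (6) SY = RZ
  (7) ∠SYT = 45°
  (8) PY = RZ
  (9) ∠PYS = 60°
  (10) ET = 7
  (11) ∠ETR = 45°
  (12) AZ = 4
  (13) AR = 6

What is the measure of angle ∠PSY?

From the given relations: SY = RZ = 5; PY = RZ = 5.
Step 1: By the law of cosines on triangle SYP: SP² = 5² + 5² − 2·5·5·cos(60°) = 25, so SP = 5.
Step 2: By the inverse law of cosines on triangle PSY: cos(∠PSY) = (5² + 5² − 5²) / (2·5·5) = 25/50 = 0.5, so ∠PSY = 60°.

Therefore, the measure of angle ∠PSY = 60°.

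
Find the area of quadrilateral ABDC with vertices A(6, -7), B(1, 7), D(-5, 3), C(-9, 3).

The Shoelace formula works by pairing each vertex with the next (cycling back to the first).
For each pair, compute x_i*y_(i+1) - x_(i+1)*y_i:
  (6*7 - 1*-7) = 49
  (1*3 - -5*7) = 38
  (-5*3 - -9*3) = 12
  (-9*-7 - 6*3) = 45
Taking half the absolute value of the total: Area = (1/2)(144) = 72.

72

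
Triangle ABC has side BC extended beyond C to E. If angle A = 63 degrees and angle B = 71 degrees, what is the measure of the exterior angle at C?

By the exterior angle theorem, an exterior angle of a triangle equals the sum of the two remote interior angles.
Exterior angle = angle A + angle B
Exterior angle = 63 + 71 = 134 degrees

134 degrees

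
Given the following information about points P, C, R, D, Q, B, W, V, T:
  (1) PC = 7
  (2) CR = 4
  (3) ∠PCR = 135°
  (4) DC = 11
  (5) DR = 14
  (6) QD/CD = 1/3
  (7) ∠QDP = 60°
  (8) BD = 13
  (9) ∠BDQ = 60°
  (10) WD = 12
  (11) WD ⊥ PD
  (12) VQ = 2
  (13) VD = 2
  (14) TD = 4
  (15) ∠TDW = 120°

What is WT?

Step 1: By the law of cosines on triangle WDT: WT² = 12² + 4² − 2·12·4·cos(120°) = 208, so WT = 4·√13.

Therefore, the length of WT = 4·√13.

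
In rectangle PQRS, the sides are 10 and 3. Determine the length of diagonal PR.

A rectangle's diagonal splits it into two right triangles, with the diagonal as the hypotenuse.
By the Pythagorean theorem, d^2 = 10^2 + 3^2 = 109.
Therefore d = sqrt(109).

sqrt(109)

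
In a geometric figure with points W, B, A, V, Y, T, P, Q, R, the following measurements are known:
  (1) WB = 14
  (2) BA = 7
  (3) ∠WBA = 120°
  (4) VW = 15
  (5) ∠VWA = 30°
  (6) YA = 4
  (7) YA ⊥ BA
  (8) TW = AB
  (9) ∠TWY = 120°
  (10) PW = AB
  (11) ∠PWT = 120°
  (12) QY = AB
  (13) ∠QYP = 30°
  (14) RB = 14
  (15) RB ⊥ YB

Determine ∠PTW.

From the given relations: TW = AB = 7; PW = AB = 7.
Step 1: By the law of cosines on triangle TWP: TP² = 7² + 7² − 2·7·7·cos(120°) = 147, so TP = 7·√3.
Step 2: By the inverse law of cosines on triangle PTW: cos(∠PTW) = ((7·√3)² + 7² − 7²) / (2·7·√3·7) = 147/169.74 = 0.866, so ∠PTW = 30°.

Therefore, the measure of angle ∠PTW = 30°.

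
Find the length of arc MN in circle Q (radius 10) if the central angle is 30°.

Arc length = 2πr × θ/360
= 2π × 10 × 1/12
= 5*pi/3

5*pi/3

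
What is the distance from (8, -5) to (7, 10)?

The horizontal distance is |7 - 8| = 1 and the vertical distance is |10 - -5| = 15.
By the Pythagorean theorem, d = sqrt(1^2 + 15^2) = sqrt(226).

sqrt(226)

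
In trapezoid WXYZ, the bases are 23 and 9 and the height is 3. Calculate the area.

A trapezoid's area equals the midsegment times the height.
The midsegment is (23 + 9) / 2 = 16.
Area = 16 * 3 = 48.

48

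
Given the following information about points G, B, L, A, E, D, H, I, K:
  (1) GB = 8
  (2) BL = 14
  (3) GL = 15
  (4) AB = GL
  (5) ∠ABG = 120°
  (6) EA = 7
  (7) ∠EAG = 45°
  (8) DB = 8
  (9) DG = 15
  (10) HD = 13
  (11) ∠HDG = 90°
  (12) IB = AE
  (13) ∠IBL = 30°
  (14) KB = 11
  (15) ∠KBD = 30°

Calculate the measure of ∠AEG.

From the given relations: AB = GL = 15.
Step 1: By the law of cosines on triangle GBA: GA² = 8² + 15² − 2·8·15·cos(120°) = 409, so GA ≈ 20.22.
Step 2: By the law of cosines on triangle EAG: EG² = 7² + 20.22² − 2·7·20.22·cos(45°) = 257.8, so EG ≈ 16.06.
Step 3: By the inverse law of cosines on triangle AEG: cos(∠AEG) = (7² + 16.06² − 20.22²) / (2·7·16.06) = -102.2/224.78 = -0.4547, so ∠AEG = 117.04°.

Therefore, the measure of angle ∠AEG = 117.04°.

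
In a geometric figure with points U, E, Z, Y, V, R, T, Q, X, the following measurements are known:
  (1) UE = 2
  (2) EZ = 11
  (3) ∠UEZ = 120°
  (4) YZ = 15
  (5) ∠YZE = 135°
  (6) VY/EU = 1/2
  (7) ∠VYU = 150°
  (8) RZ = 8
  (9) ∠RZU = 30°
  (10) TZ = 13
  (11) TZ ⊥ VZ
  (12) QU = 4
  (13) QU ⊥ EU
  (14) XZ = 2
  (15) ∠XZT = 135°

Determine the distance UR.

Step 1: By the law of cosines on triangle ZEU: ZU² = 11² + 2² − 2·11·2·cos(120°) = 147, so ZU = 7·√3.
Step 2: By the law of cosines on triangle UZR: UR² = (7·√3)² + 8² − 2·7·√3·8·cos(30°) = 43, so UR = √43.

Therefore, the length of UR = √43.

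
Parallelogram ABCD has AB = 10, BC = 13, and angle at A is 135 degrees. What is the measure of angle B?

Opposite sides of a parallelogram are parallel, so consecutive angles form co-interior angles on a transversal.
Co-interior angles sum to 180°, giving angle B = 180 - 135 = 45 degrees.

45 degrees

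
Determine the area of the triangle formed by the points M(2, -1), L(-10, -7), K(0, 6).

The Shoelace formula computes the area from vertex coordinates by summing cross products.
For vertices (2,-1), (-10,-7), (0,6):
Signed sum = 2*-7 - -10*-1 + -10*6 - 0*-7 + 0*-1 - 2*6
= -24 + -60 + -12 = -96
Area = (1/2)|-96| = 48.

48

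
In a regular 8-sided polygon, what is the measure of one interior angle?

Each interior angle of a regular n-gon is (n - 2) * 180 / n.
For n = 8: (8 - 2) * 180 / 8 = 1080/8 = 135 degrees.

135 degrees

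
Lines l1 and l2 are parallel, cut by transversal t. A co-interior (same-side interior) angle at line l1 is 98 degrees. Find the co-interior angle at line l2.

Co-interior (same-side interior) angles are between the parallel lines on the same side of the transversal.
Unlike corresponding or alternate interior angles, they are supplementary rather than equal.
So the angle = 180 - 98 = 82 degrees.

82 degrees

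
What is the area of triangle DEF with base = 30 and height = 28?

Area = (1/2)(30)(28) = 420

420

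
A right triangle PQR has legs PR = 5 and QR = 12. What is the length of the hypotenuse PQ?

PQ = sqrt(5^2 + 12^2) = sqrt(169) = 13

13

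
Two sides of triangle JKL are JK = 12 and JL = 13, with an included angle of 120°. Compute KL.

By the law of cosines: KL^2 = JK^2 + JL^2 - 2*JK*JL*cos(J)
KL^2 = 12^2 + 13^2 - 2*12*13*cos(120°)
KL^2 = 144 + 169 - 312*(-1/2)
KL^2 = 469
KL = sqrt(469)

sqrt(469)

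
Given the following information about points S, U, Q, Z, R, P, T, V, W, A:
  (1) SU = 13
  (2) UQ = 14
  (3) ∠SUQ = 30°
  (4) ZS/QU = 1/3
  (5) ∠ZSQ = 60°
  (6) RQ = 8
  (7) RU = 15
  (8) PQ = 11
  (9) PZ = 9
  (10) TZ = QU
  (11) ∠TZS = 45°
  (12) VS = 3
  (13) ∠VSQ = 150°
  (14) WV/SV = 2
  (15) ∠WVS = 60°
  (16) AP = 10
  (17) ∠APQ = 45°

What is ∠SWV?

From the given relations: WV = 2·SV = 2·3 = 6.
Step 1: By the law of cosines on triangle WVS: WS² = 6² + 3² − 2·6·3·cos(60°) = 27, so WS = 3·√3.
Step 2: By the inverse law of cosines on triangle SWV: cos(∠SWV) = ((3·√3)² + 6² − 3²) / (2·3·√3·6) = 54/62.35 = 0.866, so ∠SWV = 30°.

Therefore, the measure of angle ∠SWV = 30°.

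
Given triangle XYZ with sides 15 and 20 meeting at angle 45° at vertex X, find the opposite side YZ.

Law of cosines: YZ^2 = 15^2 + 20^2 - 2(15)(20)cos(45°) = 625 - 300*sqrt(2), so YZ = 5*sqrt(25 - 12*sqrt(2)).

5*sqrt(25 - 12*sqrt(2))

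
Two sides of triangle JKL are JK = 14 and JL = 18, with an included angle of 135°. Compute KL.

By the law of cosines: KL^2 = JK^2 + JL^2 - 2*JK*JL*cos(J)
KL^2 = 14^2 + 18^2 - 2*14*18*cos(135°)
KL^2 = 196 + 324 - 504*(-sqrt(2)/2)
KL^2 = 252*sqrt(2) + 520
KL = 2*sqrt(63*sqrt(2) + 130)

2*sqrt(63*sqrt(2) + 130)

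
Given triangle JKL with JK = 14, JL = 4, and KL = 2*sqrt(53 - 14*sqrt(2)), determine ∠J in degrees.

When all three sides of a triangle are known, the law of cosines can be rearranged to find any angle.
cos(C) = (a² + b² - c²) / (2ab) gives cos(J) = sqrt(2)/2.
Taking the inverse cosine: J = 45°.

45°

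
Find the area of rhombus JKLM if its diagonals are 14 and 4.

Area of a rhombus = (d1 * d2) / 2
Area = (14 * 4) / 2
Area = 56 / 2
Area = 28

28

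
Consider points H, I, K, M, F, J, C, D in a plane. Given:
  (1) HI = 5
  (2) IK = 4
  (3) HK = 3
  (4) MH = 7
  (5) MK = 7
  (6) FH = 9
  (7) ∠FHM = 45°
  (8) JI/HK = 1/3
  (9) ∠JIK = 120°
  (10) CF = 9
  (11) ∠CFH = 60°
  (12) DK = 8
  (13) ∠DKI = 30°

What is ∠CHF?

Step 1: By the law of cosines on triangle HFC: HC² = 9² + 9² − 2·9·9·cos(60°) = 81, so HC = 9.
Step 2: By the inverse law of cosines on triangle CHF: cos(∠CHF) = (9² + 9² − 9²) / (2·9·9) = 81/162 = 0.5, so ∠CHF = 60°.

Therefore, the measure of angle ∠CHF = 60°.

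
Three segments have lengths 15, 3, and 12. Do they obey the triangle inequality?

No.
The triangle inequality is violated: 3 + 12 = 15 ≤ 15.
These lengths cannot form a triangle.

No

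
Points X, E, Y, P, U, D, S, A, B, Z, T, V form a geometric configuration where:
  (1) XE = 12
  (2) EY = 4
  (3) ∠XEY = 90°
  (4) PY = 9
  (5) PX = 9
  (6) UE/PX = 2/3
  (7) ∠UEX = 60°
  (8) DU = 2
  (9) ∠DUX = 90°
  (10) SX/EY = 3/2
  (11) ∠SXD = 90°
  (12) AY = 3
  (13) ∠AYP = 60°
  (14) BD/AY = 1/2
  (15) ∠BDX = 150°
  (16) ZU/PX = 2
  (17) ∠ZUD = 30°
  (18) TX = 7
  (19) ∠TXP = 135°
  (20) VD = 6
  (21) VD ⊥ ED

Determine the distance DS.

From the given relations: UE = 2/3·PX = 2/3·9 = 6; SX = 3/2·EY = 3/2·4 = 6.
Step 1: By the law of cosines on triangle UEX: UX² = 6² + 12² − 2·6·12·cos(60°) = 108, so UX = 6·√3.
Step 2: By the law of cosines on triangle DUX: DX² = 2² + (6·√3)² − 2·2·6·√3·cos(90°) = 112, so DX = 4·√7.
Step 3: By the law of cosines on triangle DXS: DS² = (4·√7)² + 6² − 2·4·√7·6·cos(90°) = 148, so DS = 2·√37.

Therefore, the length of DS = 2·√37.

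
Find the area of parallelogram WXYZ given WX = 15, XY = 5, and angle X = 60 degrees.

Area = a * b * sin(theta)
Area = 15 * 5 * sin(60 degrees)
Area = 75 * sqrt(3)/2
Area = 75*sqrt(3)/2

75*sqrt(3)/2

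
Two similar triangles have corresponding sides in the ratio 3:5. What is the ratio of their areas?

Area ratio = (side ratio)^2 = (3/5)^2 = 9:25.

9:25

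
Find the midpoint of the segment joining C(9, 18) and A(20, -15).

The midpoint is the average of the coordinates:
x: (9 + 20)/2 = 29/2
y: (18 + -15)/2 = 3/2
Midpoint = (29/2, 3/2)

(29/2, 3/2)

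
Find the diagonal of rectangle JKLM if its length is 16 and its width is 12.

d = sqrt(16^2 + 12^2) = sqrt(400) = 20

20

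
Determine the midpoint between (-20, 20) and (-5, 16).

The midpoint is the point halfway along the segment.
Move half the horizontal distance: -20 + (-5 - -20)/2 = -20 + 15/2 = -25/2
Move half the vertical distance: 20 + (16 - 20)/2 = 20 + -4/2 = 18
Midpoint = (-25/2, 18)

(-25/2, 18)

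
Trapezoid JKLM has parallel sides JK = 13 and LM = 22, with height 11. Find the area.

Area of a trapezoid = (base1 + base2) * height / 2
Area = (13 + 22) * 11 / 2
Area = 35 * 11 / 2
Area = 385 / 2
Area = 385/2

385/2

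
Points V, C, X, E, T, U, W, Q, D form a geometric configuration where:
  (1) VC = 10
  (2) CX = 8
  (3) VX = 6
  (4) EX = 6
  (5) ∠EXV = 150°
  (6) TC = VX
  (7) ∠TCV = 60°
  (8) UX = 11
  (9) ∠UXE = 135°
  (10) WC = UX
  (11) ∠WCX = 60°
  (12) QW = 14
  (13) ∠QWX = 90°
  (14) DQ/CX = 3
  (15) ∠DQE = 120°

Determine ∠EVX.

Step 1: By the law of cosines on triangle VXE: VE² = 6² + 6² − 2·6·6·cos(150°) = 134.35, so VE ≈ 11.59.
Step 2: By the inverse law of cosines on triangle EVX: cos(∠EVX) = (11.59² + 6² − 6²) / (2·11.59·6) = 134.35/139.09 = 0.9659, so ∠EVX = 15°.

Therefore, the measure of angle ∠EVX = 15°.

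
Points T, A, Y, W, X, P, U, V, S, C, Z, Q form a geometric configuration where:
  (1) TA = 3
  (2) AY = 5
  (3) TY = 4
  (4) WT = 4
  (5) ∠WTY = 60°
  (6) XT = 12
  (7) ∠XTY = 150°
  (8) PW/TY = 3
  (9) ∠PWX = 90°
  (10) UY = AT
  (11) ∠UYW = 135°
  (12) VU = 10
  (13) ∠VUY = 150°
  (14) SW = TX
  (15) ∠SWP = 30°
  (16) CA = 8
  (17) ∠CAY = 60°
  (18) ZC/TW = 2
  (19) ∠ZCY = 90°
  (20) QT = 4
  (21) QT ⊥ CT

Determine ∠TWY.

Step 1: By the law of cosines on triangle WTY: WY² = 4² + 4² − 2·4·4·cos(60°) = 16, so WY = 4.
Step 2: By the inverse law of cosines on triangle TWY: cos(∠TWY) = (4² + 4² − 4²) / (2·4·4) = 16/32 = 0.5, so ∠TWY = 60°.

Therefore, the measure of angle ∠TWY = 60°.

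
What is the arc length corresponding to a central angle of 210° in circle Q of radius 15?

The full circumference is 2πr = 2π(15) = 30*pi.
The arc spans 210° out of 360°, which is a fraction of 7/12.
Arc length = 30*pi × 7/12 = 35*pi/2.

35*pi/2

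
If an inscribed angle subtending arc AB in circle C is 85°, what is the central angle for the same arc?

The inscribed angle theorem states that a central angle is always twice any inscribed angle that subtends the same arc.
Since the inscribed angle is 85°, the central angle = 2 × 85° = 170°.

170°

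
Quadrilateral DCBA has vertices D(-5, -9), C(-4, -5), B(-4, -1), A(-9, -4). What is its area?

Using the Shoelace formula for a quadrilateral (vertices in order):
Area = (1/2)|sum of (x_i * y_(i+1) - x_(i+1) * y_i)|
Terms: (-5*-5 - -4*-9) = -11, (-4*-1 - -4*-5) = -16, (-4*-4 - -9*-1) = 7, (-9*-9 - -5*-4) = 61
Sum = 41
Area = (1/2)(41) = 41/2

41/2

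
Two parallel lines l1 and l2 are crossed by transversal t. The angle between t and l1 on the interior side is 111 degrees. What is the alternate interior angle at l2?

Alternate interior angles lie on opposite sides of the transversal, between the parallel lines.
By the alternate interior angle theorem, they are equal: 111 degrees.

111 degrees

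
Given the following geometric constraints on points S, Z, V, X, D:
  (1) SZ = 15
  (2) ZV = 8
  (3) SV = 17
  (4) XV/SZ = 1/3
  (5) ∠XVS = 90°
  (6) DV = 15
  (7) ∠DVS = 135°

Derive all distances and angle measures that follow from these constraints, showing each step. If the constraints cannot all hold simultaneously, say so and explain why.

The constraints are consistent.

From the given relations:
  XV = 1/3·SZ = 1/3·15 = 5

Step 1: From SV = 17, VX = 5, and ∠SVX = 90°, by the law of cosines:
  SX² = SV² + VX² - 2·SV·VX·cos(90°) = 289 + 25 - 0 = 314
  SX ≈ 17.72

Step 2: From SV = 17, VD = 15, and ∠SVD = 135°, by the law of cosines:
  SD² = SV² + VD² - 2·SV·VD·cos(135°) = 289 + 225 + 360.6 = 874.6
  SD ≈ 29.57

Step 3: From SV = 17, SZ = 15, VZ = 8, by the inverse law of cosines:
  cos(∠VSZ) = (SV² + SZ² - VZ²) / (2·SV·SZ)
  ∠VSZ = 28.07°

Step 4: From ZS = 15, ZV = 8, SV = 17, by the inverse law of cosines:
  cos(∠SZV) = (ZS² + ZV² - SV²) / (2·ZS·ZV)
  ∠SZV = 90°

Step 5: From VS = 17, VZ = 8, SZ = 15, by the inverse law of cosines:
  cos(∠SVZ) = (VS² + VZ² - SZ²) / (2·VS·VZ)
  ∠SVZ = 61.93°

Step 6: From SD = 29.57, SV = 17, DV = 15, by the inverse law of cosines:
  cos(∠DSV) = (SD² + SV² - DV²) / (2·SD·SV)
  ∠DSV = 21.02°

Step 7: From SV = 17, SX = 17.72, VX = 5, by the inverse law of cosines:
  cos(∠VSX) = (SV² + SX² - VX²) / (2·SV·SX)
  ∠VSX = 16.39°

Step 8: From XS = 17.72, XV = 5, SV = 17, by the inverse law of cosines:
  cos(∠SXV) = (XS² + XV² - SV²) / (2·XS·XV)
  ∠SXV = 73.61°

Step 9: From DS = 29.57, DV = 15, SV = 17, by the inverse law of cosines:
  cos(∠SDV) = (DS² + DV² - SV²) / (2·DS·DV)
  ∠SDV = 23.98°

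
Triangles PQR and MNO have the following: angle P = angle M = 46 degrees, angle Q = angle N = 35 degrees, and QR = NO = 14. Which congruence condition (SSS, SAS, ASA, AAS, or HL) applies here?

The given information provides:
angle P = angle M = 46 degrees, angle Q = angle N = 35 degrees, and QR = NO = 14
This matches the AAS congruence theorem.
Two pairs of corresponding angles and a non-included side are equal (Angle-Angle-Side).

AAS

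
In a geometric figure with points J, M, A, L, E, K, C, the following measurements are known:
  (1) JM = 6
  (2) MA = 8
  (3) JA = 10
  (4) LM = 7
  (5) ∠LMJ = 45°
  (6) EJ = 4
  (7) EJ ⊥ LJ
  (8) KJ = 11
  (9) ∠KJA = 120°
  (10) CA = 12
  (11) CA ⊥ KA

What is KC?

Step 1: By the law of cosines on triangle KJA: KA² = 11² + 10² − 2·11·10·cos(120°) = 331, so KA ≈ 18.19.
Step 2: By the law of cosines on triangle KAC: KC² = 18.19² + 12² − 2·18.19·12·cos(90°) = 475, so KC = 5·√19.

Therefore, the length of KC = 5·√19.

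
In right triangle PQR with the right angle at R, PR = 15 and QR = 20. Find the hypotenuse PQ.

In a right triangle, the square of the hypotenuse equals the sum of the squares of the two legs.
The legs are 15 and 20, so the hypotenuse = sqrt(225 + 400) = sqrt(625) = 25.

25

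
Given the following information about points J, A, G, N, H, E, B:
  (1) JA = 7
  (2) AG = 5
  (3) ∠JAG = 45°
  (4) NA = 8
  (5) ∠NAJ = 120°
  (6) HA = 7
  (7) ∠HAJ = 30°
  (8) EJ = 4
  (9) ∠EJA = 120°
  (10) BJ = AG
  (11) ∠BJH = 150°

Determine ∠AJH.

Step 1: By the law of cosines on triangle JAH: JH² = 7² + 7² − 2·7·7·cos(30°) = 13.13, so JH ≈ 3.62.
Step 2: By the inverse law of cosines on triangle AJH: cos(∠AJH) = (7² + 3.62² − 7²) / (2·7·3.62) = 13.13/50.73 = 0.2588, so ∠AJH = 75°.

Therefore, the measure of angle ∠AJH = 75°.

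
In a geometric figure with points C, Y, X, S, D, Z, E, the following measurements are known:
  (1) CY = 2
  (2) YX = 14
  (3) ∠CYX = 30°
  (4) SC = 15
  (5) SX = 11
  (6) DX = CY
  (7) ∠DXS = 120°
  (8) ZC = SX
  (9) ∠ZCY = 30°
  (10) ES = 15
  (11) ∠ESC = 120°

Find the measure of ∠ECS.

Step 1: By the law of cosines on triangle CSE: CE² = 15² + 15² − 2·15·15·cos(120°) = 675, so CE = 15·√3.
Step 2: By the inverse law of cosines on triangle ECS: cos(∠ECS) = ((15·√3)² + 15² − 15²) / (2·15·√3·15) = 675/779.42 = 0.866, so ∠ECS = 30°.

Therefore, the measure of angle ∠ECS = 30°.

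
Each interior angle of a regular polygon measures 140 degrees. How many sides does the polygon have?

Exterior angle = 180 - 140 = 40. n = 360 / 40 = 9.

9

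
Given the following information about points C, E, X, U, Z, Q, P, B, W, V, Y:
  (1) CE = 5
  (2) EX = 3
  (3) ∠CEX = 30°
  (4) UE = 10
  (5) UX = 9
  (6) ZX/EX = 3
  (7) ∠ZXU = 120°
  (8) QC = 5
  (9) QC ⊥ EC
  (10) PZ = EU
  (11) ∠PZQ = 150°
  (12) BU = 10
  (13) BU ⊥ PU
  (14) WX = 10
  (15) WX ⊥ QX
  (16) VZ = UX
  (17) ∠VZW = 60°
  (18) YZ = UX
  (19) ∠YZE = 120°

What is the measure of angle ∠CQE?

Step 1: By the law of cosines on triangle QCE: QE² = 5² + 5² − 2·5·5·cos(90°) = 50, so QE = 5·√2.
Step 2: By the inverse law of cosines on triangle CQE: cos(∠CQE) = (5² + (5·√2)² − 5²) / (2·5·5·√2) = 50/70.71 = 0.7071, so ∠CQE = 45°.

Therefore, the measure of angle ∠CQE = 45°.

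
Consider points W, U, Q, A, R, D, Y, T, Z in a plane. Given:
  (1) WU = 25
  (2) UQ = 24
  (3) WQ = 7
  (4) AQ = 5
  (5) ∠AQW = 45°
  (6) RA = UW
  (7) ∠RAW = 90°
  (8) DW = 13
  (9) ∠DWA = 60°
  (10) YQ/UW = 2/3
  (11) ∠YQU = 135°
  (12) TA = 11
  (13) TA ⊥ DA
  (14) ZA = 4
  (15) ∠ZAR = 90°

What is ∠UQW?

Step 1: By the inverse law of cosines on triangle UQW: cos(∠UQW) = (24² + 7² − 25²) / (2·24·7) = 0/336 = 0, so ∠UQW = 90°.

Therefore, the measure of angle ∠UQW = 90°.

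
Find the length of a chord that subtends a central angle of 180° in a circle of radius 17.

Chord length = 2r sin(θ/2)
= 2 × 17 × sin(180°/2)
= 2 × 17 × sin(90°)
= 34

34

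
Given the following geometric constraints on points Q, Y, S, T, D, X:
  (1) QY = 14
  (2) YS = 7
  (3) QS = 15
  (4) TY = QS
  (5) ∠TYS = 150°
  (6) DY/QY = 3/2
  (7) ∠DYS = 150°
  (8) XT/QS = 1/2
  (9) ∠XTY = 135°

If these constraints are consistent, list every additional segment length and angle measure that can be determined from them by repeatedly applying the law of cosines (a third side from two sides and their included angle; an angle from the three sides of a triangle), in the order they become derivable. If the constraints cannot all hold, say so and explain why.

The constraints are consistent. Derivable facts, in order:
After 1 step:
- SD ≈ 27.29
- ST ≈ 21.35
- YX ≈ 20.98
- ∠QSY = 68.2°
- ∠QYS = 84.14°
- ∠SQY = 27.66°
After 2 steps:
- ∠DSY = 22.63°
- ∠SDY = 7.37°
- ∠STY = 9.43°
- ∠TSY = 20.57°
- ∠TXY = 30.36°
- ∠TYX = 14.64°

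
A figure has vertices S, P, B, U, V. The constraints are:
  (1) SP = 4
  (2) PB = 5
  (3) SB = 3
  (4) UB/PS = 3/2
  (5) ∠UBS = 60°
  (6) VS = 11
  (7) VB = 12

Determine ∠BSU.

From the given relations: UB = 3/2·PS = 3/2·4 = 6.
Step 1: By the law of cosines on triangle SBU: SU² = 3² + 6² − 2·3·6·cos(60°) = 27, so SU = 3·√3.
Step 2: By the inverse law of cosines on triangle BSU: cos(∠BSU) = (3² + (3·√3)² − 6²) / (2·3·3·√3) = 0/31.18 = 0, so ∠BSU = 90°.

Therefore, the measure of angle ∠BSU = 90°.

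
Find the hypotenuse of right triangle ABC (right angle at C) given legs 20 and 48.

In a right triangle, the square of the hypotenuse equals the sum of the squares of the two legs.
The legs are 20 and 48, so the hypotenuse = sqrt(400 + 2304) = sqrt(2704) = 52.

52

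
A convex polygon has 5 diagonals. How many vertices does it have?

Using d = n(n - 3)/2, we solve 5 = n(n - 3)/2.
So n(n - 3) = 10.
Testing n = 5: 5 * 2 = 10 = 10. Correct.
The polygon has 5 sides.

5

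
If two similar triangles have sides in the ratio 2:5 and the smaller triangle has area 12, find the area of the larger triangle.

Area ratio = (2/5)^2 = 4/25. Area of the larger triangle = 12 * 25/4 = 75.

75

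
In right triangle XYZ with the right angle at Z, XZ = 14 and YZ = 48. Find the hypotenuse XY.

In a right triangle, the square of the hypotenuse equals the sum of the squares of the two legs.
The legs are 14 and 48, so the hypotenuse = sqrt(196 + 2304) = sqrt(2500) = 50.

50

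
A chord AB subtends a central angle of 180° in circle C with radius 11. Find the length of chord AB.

Chord = 2(11) sin(90°) = 22

22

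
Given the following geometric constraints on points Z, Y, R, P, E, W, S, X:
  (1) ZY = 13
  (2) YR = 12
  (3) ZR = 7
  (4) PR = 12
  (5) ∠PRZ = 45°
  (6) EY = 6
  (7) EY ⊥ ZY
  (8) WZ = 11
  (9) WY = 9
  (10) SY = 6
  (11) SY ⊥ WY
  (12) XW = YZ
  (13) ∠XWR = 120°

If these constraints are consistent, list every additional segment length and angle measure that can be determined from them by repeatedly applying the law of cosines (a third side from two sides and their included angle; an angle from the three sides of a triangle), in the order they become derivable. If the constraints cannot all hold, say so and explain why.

The constraints are consistent. Derivable facts, in order:
After 1 step:
- WS = 3·√13
- ZE ≈ 14.32
- ZP ≈ 8.61
- ∠RYZ = 32.2°
- ∠RZY = 66.01°
- ∠WYZ = 56.54°
- ∠WZY = 43.05°
- ∠YRZ = 81.79°
- ∠YWZ = 80.41°
After 2 steps:
- ∠EZY = 24.78°
- ∠PZR = 99.93°
- ∠RPZ = 35.07°
- ∠SWY = 33.69°
- ∠WSY = 56.31°
- ∠YEZ = 65.22°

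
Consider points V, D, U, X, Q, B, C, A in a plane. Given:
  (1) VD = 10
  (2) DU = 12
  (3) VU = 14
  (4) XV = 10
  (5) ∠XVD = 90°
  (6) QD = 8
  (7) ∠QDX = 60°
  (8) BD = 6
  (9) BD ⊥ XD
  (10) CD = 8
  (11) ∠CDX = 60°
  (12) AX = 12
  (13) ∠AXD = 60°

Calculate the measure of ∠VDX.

Step 1: By the law of cosines on triangle DVX: DX² = 10² + 10² − 2·10·10·cos(90°) = 200, so DX = 10·√2.
Step 2: By the inverse law of cosines on triangle VDX: cos(∠VDX) = (10² + (10·√2)² − 10²) / (2·10·10·√2) = 200/282.84 = 0.7071, so ∠VDX = 45°.

Therefore, the measure of angle ∠VDX = 45°.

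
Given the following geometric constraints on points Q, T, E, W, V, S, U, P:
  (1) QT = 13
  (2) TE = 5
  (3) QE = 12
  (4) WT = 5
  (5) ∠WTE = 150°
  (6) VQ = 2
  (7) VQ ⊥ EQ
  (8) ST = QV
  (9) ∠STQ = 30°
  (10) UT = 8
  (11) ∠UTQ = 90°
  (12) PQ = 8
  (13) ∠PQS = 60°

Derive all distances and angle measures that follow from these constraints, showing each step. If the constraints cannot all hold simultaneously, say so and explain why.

The constraints are consistent.

From the given relations:
  ST = QV = 2

Step 1: From QT = 13, TS = 2, and ∠QTS = 30°, by the law of cosines:
  QS² = QT² + TS² - 2·QT·TS·cos(30°) = 169 + 4 - 45.03 = 128
  QS ≈ 11.31

Step 2: From QT = 13, TU = 8, and ∠QTU = 90°, by the law of cosines:
  QU² = QT² + TU² - 2·QT·TU·cos(90°) = 169 + 64 - 0 = 233
  QU ≈ 15.26

Step 3: From ET = 5, TW = 5, and ∠ETW = 150°, by the law of cosines:
  EW² = ET² + TW² - 2·ET·TW·cos(150°) = 25 + 25 + 43.3 = 93.3
  EW ≈ 9.66

Step 4: From EQ = 12, QV = 2, and ∠EQV = 90°, by the law of cosines:
  EV² = EQ² + QV² - 2·EQ·QV·cos(90°) = 144 + 4 - 0 = 148
  EV = 2·√37

Step 5: From QE = 12, QT = 13, ET = 5, by the inverse law of cosines:
  cos(∠EQT) = (QE² + QT² - ET²) / (2·QE·QT)
  ∠EQT = 22.62°

Step 6: From TE = 5, TQ = 13, EQ = 12, by the inverse law of cosines:
  cos(∠ETQ) = (TE² + TQ² - EQ²) / (2·TE·TQ)
  ∠ETQ = 67.38°

Step 7: From EQ = 12, ET = 5, QT = 13, by the inverse law of cosines:
  cos(∠QET) = (EQ² + ET² - QT²) / (2·EQ·ET)
  ∠QET = 90°

Step 8: From SQ = 11.31, QP = 8, and ∠SQP = 60°, by the law of cosines:
  SP² = SQ² + QP² - 2·SQ·QP·cos(60°) = 128 + 64 - 90.5 = 101.5
  SP ≈ 10.07

Step 9: From QS = 11.31, QT = 13, ST = 2, by the inverse law of cosines:
  cos(∠SQT) = (QS² + QT² - ST²) / (2·QS·QT)
  ∠SQT = 5.07°

Step 10: From QT = 13, QU = 15.26, TU = 8, by the inverse law of cosines:
  cos(∠TQU) = (QT² + QU² - TU²) / (2·QT·QU)
  ∠TQU = 31.61°

Step 11: From EQ = 12, EV = 2·√37, QV = 2, by the inverse law of cosines:
  cos(∠QEV) = (EQ² + EV² - QV²) / (2·EQ·EV)
  ∠QEV = 9.46°

Step 12: From ET = 5, EW = 9.66, TW = 5, by the inverse law of cosines:
  cos(∠TEW) = (ET² + EW² - TW²) / (2·ET·EW)
  ∠TEW = 15°

Step 13: From WE = 9.66, WT = 5, ET = 5, by the inverse law of cosines:
  cos(∠EWT) = (WE² + WT² - ET²) / (2·WE·WT)
  ∠EWT = 15°

Step 14: From VE = 2·√37, VQ = 2, EQ = 12, by the inverse law of cosines:
  cos(∠EVQ) = (VE² + VQ² - EQ²) / (2·VE·VQ)
  ∠EVQ = 80.54°

Step 15: From SQ = 11.31, ST = 2, QT = 13, by the inverse law of cosines:
  cos(∠QST) = (SQ² + ST² - QT²) / (2·SQ·ST)
  ∠QST = 144.93°

Step 16: From UQ = 15.26, UT = 8, QT = 13, by the inverse law of cosines:
  cos(∠QUT) = (UQ² + UT² - QT²) / (2·UQ·UT)
  ∠QUT = 58.39°

Step 17: From SP = 10.07, SQ = 11.31, PQ = 8, by the inverse law of cosines:
  cos(∠PSQ) = (SP² + SQ² - PQ²) / (2·SP·SQ)
  ∠PSQ = 43.46°

Step 18: From PQ = 8, PS = 10.07, QS = 11.31, by the inverse law of cosines:
  cos(∠QPS) = (PQ² + PS² - QS²) / (2·PQ·PS)
  ∠QPS = 76.54°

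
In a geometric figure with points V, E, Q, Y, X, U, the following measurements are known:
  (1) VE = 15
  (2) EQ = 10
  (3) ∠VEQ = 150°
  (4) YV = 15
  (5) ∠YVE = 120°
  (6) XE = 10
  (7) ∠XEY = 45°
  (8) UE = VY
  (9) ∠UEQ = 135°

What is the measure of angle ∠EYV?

Step 1: By the law of cosines on triangle YVE: YE² = 15² + 15² − 2·15·15·cos(120°) = 675, so YE = 15·√3.
Step 2: By the inverse law of cosines on triangle EYV: cos(∠EYV) = ((15·√3)² + 15² − 15²) / (2·15·√3·15) = 675/779.42 = 0.866, so ∠EYV = 30°.

Therefore, the measure of angle ∠EYV = 30°.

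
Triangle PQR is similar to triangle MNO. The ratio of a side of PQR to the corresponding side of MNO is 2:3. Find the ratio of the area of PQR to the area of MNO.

The ratio of areas of similar triangles equals the square of the side ratio.
Side ratio = 2:3
Area ratio = (2/3)^2 = 4/9 = 4:9

4:9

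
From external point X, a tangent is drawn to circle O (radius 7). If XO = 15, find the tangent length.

The tangent, radius, and line from the external point to the center form a right triangle.
The right angle is where the tangent meets the radius.
By the Pythagorean theorem: tangent² + 7² = 15²
tangent² = 225 - 49 = 176
tangent = 4*sqrt(11)

4*sqrt(11)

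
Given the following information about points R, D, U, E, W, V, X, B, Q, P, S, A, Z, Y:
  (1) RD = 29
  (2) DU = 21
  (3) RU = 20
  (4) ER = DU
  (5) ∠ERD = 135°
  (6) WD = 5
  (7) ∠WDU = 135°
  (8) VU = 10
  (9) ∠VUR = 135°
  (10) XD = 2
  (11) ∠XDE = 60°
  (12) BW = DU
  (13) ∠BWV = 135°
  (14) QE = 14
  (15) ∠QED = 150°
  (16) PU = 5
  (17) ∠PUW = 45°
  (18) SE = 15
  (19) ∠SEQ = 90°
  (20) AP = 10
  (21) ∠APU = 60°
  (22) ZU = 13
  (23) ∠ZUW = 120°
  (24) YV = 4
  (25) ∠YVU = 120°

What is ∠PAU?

Step 1: By the law of cosines on triangle APU: AU² = 10² + 5² − 2·10·5·cos(60°) = 75, so AU = 5·√3.
Step 2: By the inverse law of cosines on triangle PAU: cos(∠PAU) = (10² + (5·√3)² − 5²) / (2·10·5·√3) = 150/173.21 = 0.866, so ∠PAU = 30°.

Therefore, the measure of angle ∠PAU = 30°.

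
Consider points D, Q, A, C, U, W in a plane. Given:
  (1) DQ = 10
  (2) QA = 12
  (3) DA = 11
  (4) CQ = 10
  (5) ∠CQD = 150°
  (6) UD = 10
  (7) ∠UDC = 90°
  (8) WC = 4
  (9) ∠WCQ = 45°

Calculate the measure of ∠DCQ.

Step 1: By the law of cosines on triangle CQD: CD² = 10² + 10² − 2·10·10·cos(150°) = 373.21, so CD ≈ 19.32.
Step 2: By the inverse law of cosines on triangle DCQ: cos(∠DCQ) = (19.32² + 10² − 10²) / (2·19.32·10) = 373.21/386.37 = 0.9659, so ∠DCQ = 15°.

Therefore, the measure of angle ∠DCQ = 15°.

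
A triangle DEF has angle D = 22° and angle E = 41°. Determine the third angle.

By the triangle angle sum property, the three interior angles of any triangle add up to 180°.
We know angle D = 22° and angle E = 41°, so their sum is 63°.
Therefore angle F = 180° - 63° = 117°.

117 degrees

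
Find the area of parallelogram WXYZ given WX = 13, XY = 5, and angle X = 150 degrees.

Area = a * b * sin(theta)
Area = 13 * 5 * sin(150 degrees)
Area = 65 * 1/2
Area = 65/2

65/2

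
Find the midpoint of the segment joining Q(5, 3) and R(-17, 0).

M = ((x₁ + x₂)/2, (y₁ + y₂)/2)
= ((5 + -17)/2, (3 + 0)/2)
= (-12/2, 3/2) = (-6, 3/2)

(-6, 3/2)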